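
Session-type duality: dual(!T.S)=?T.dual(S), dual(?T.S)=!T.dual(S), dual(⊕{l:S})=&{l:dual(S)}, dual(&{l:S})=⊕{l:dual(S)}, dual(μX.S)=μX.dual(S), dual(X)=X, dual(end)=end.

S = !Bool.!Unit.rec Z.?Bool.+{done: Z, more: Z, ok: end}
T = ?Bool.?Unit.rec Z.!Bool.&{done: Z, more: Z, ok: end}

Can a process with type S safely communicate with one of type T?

YES

!Bool ‖ ?Bool  ok
  !Unit ‖ ?Unit  ok
    rec Z ‖ rec Z  ok (μ self-dual)
      ?Bool ‖ !Bool  ok
        +{done,more,ok} ‖ &{done,more,ok}  ok labels match
          [done]
            Z ‖ Z  ok
          [more]
            Z ‖ Z  ok
          [ok]
            end ‖ end  ok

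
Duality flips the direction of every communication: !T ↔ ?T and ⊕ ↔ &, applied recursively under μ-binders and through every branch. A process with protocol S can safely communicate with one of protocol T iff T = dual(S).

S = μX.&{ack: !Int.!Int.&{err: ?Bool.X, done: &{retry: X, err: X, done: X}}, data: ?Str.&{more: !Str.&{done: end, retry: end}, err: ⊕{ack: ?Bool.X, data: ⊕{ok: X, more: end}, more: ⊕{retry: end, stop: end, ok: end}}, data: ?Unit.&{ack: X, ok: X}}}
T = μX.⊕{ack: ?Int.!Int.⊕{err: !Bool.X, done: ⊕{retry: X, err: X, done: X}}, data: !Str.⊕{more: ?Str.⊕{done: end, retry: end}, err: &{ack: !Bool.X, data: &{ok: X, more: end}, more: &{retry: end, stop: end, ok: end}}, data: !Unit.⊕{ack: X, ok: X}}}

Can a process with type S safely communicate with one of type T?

NO

μX vs μX  ✓ (binder kept)
  &{ack,data} vs ⊕{ack,data}  ✓ labels match
    • ack:
      !Int vs ?Int  ✓
        !Int vs !Int  ✗ same direction on both sides — not dual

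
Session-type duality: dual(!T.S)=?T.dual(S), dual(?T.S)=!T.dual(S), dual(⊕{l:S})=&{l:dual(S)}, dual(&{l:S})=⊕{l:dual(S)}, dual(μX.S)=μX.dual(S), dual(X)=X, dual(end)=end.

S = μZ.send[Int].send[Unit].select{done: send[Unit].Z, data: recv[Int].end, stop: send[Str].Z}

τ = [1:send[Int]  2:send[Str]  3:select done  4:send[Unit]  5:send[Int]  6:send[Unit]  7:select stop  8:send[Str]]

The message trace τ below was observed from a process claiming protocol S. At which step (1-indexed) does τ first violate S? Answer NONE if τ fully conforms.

@1 send[Int]  ✓  residual = send[Unit].select{done: send[Unit].μZ.…, data: recv[Int].end, stop: send[Str].μZ.…}
@2 got send[Str], protocol expects send[Unit]  ✗

2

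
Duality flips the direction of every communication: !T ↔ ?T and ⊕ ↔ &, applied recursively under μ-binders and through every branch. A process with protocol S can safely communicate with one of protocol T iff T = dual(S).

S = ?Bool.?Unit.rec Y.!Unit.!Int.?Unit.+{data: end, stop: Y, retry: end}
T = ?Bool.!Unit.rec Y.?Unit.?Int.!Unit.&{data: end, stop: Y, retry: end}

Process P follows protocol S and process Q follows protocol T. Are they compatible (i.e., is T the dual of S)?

NO

?Bool | ?Bool  ✗ same direction on both sides — not dual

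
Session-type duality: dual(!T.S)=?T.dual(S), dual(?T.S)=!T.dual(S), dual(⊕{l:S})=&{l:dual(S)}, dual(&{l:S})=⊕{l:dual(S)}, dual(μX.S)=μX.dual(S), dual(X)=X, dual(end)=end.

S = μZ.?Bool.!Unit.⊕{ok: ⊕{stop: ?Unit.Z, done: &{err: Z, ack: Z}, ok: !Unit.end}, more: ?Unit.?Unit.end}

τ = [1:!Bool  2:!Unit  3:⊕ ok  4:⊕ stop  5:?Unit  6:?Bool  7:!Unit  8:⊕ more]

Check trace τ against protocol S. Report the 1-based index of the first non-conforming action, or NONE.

1

[1] got !Bool, protocol expects ?Bool  ✗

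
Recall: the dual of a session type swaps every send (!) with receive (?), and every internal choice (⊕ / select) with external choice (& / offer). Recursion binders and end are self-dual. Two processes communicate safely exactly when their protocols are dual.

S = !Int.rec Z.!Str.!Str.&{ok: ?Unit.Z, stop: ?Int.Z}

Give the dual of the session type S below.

!Int → ?Int
  rec Z → rec Z  (μ self-dual)
    !Str → ?Str
      !Str → ?Str
        &{ok,stop} → +{ok,stop}  (external→internal)
          [ok]
            ?Unit → !Unit
              Z self-dual
          [stop]
            ?Int → !Int
              Z self-dual

?Int.rec Z.?Str.?Str.+{ok: !Unit.Z, stop: !Int.Z}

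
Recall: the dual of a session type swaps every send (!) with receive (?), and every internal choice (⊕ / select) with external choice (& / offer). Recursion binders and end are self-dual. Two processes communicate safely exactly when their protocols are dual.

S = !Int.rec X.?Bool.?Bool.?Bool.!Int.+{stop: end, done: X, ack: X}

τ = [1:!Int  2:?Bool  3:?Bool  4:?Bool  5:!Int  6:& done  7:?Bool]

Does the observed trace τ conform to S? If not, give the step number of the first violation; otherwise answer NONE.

step 1: !Int  ok  cont: rec X.…
step 2: ?Bool  ok  cont: ?Bool.?Bool.!Int.+{stop: end, done: rec X.…, ack: rec X.…}
step 3: ?Bool  ok  cont: ?Bool.!Int.+{stop: end, done: rec X.…, ack: rec X.…}
step 4: ?Bool  ok  cont: !Int.+{stop: end, done: rec X.…, ack: rec X.…}
step 5: !Int  ok  cont: +{stop: end, done: rec X.…, ack: rec X.…}
step 6: got & done, protocol expects + stop or + done or + ack  ✗

6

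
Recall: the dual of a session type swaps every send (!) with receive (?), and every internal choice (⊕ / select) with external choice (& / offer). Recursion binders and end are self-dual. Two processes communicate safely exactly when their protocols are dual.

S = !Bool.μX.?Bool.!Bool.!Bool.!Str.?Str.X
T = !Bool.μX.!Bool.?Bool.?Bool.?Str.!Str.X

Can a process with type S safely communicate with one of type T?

!Bool ‖ !Bool  ✗ same direction on both sides — not dual

NO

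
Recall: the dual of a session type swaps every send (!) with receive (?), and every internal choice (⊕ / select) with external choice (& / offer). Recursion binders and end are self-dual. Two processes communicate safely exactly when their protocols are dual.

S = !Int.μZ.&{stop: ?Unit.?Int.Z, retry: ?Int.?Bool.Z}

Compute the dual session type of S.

?Int.μZ.⊕{stop: !Unit.!Int.Z, retry: !Int.!Bool.Z}

!Int ↦ ?Int
  μZ ↦ μZ  (binder kept)
    &{stop,retry} ↦ ⊕{stop,retry}  (&→⊕)
      case stop:
        ?Unit ↦ !Unit
          ?Int ↦ !Int
            Z self-dual
      case retry:
        ?Int ↦ !Int
          ?Bool ↦ !Bool
            Z self-dual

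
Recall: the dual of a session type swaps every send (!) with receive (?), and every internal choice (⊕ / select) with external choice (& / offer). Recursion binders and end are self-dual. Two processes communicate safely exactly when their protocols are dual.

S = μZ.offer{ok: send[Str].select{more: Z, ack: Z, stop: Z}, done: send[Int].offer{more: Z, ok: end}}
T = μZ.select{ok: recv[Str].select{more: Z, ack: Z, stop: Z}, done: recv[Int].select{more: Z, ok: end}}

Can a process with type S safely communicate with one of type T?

NO

μZ | μZ  match (rec unchanged)
  offer{ok,done} | select{ok,done}  match label sets agree
    case ok:
      send[Str] | recv[Str]  match
        select{more,ack,stop} | select{more,ack,stop}  ✗ choice polarity not flipped — not dual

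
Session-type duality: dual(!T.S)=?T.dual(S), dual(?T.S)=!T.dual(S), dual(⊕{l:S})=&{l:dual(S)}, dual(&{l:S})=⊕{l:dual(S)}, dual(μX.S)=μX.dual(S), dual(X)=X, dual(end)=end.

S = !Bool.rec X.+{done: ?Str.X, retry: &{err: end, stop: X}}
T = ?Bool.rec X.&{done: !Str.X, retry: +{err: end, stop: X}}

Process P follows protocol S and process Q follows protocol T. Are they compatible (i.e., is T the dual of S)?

YES

!Bool ‖ ?Bool  ✓
  rec X ‖ rec X  ✓ (rec unchanged)
    +{done,retry} ‖ &{done,retry}  ✓ same labels
      case done:
        ?Str ‖ !Str  ✓
          X ‖ X  ✓
      case retry:
        &{err,stop} ‖ +{err,stop}  ✓ same labels
          case err:
            end ‖ end  ✓
          case stop:
            X ‖ X  ✓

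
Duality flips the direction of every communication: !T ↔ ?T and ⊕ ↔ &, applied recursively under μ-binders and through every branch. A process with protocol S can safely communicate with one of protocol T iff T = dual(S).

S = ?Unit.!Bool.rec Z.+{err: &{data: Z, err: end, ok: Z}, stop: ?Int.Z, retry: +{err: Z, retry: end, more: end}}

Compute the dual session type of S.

?Unit ↦ !Unit
  !Bool ↦ ?Bool
    rec Z ↦ rec Z  (binder kept)
      +{err,stop,retry} ↦ &{err,stop,retry}  (⊕→&)
        case err:
          &{data,err,ok} ↦ +{data,err,ok}  (external→internal)
            case data:
              Z self-dual
            case err:
              end self-dual
            case ok:
              Z self-dual
        case stop:
          ?Int ↦ !Int
            Z self-dual
        case retry:
          +{err,retry,more} ↦ &{err,retry,more}  (⊕→&)
            case err:
              Z self-dual
            case retry:
              end self-dual
            case more:
              end self-dual

!Unit.?Bool.rec Z.&{err: +{data: Z, err: end, ok: Z}, stop: !Int.Z, retry: &{err: Z, retry: end, more: end}}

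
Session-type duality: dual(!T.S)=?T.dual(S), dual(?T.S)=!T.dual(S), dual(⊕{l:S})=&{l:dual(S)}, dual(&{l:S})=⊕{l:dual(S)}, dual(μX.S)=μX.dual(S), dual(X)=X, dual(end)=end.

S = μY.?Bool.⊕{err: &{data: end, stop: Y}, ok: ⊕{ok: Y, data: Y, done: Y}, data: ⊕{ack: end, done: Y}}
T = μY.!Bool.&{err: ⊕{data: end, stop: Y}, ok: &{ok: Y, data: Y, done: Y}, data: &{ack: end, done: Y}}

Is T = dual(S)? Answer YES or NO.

μY | μY  ok (rec unchanged)
  ?Bool | !Bool  ok
    ⊕{err,ok,data} | &{err,ok,data}  ok same labels
      [err]
        &{data,stop} | ⊕{data,stop}  ok same labels
          [data]
            end | end  ok
          [stop]
            Y | Y  ok
      [ok]
        ⊕{ok,data,done} | &{ok,data,done}  ok same labels
          [ok]
            Y | Y  ok
          [data]
            Y | Y  ok
          [done]
            Y | Y  ok
      [data]
        ⊕{ack,done} | &{ack,done}  ok same labels
          [ack]
            end | end  ok
          [done]
            Y | Y  ok

YES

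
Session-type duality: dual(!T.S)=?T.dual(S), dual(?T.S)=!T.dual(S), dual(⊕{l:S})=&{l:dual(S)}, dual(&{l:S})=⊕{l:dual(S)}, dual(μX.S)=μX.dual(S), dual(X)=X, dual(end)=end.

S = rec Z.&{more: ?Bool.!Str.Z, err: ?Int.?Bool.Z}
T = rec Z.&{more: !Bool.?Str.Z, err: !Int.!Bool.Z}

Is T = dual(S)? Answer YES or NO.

NO

rec Z vs rec Z  ok (μ self-dual)
  &{more,err} vs &{more,err}  ✗ choice polarity not flipped — not dual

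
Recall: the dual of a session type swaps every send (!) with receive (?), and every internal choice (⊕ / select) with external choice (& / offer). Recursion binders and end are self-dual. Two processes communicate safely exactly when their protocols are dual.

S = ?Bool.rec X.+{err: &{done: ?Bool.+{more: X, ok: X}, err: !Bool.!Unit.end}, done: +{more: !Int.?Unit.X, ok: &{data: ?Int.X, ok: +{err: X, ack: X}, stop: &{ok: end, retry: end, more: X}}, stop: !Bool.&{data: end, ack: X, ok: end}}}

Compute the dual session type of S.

?Bool = !Bool
  rec X = rec X  (μ self-dual)
    +{err,done} = &{err,done}  (select→offer)
      • err:
        &{done,err} = +{done,err}  (&→⊕)
          • done:
            ?Bool = !Bool
              +{more,ok} = &{more,ok}  (select→offer)
                • more:
                  X ↦ X
                • ok:
                  X ↦ X
          • err:
            !Bool = ?Bool
              !Unit = ?Unit
                end ↦ end
      • done:
        +{more,ok,stop} = &{more,ok,stop}  (select→offer)
          • more:
            !Int = ?Int
              ?Unit = !Unit
                X ↦ X
          • ok:
            &{data,ok,stop} = +{data,ok,stop}  (&→⊕)
              • data:
                ?Int = !Int
                  X ↦ X
              • ok:
                +{err,ack} = &{err,ack}  (select→offer)
                  • err:
                    X ↦ X
                  • ack:
                    X ↦ X
              • stop:
                &{ok,retry,more} = +{ok,retry,more}  (&→⊕)
                  • ok:
                    end ↦ end
                  • retry:
                    end ↦ end
                  • more:
                    X ↦ X
          • stop:
            !Bool = ?Bool
              &{data,ack,ok} = +{data,ack,ok}  (&→⊕)
                • data:
                  end ↦ end
                • ack:
                  X ↦ X
                • ok:
                  end ↦ end

!Bool.rec X.&{err: +{done: !Bool.&{more: X, ok: X}, err: ?Bool.?Unit.end}, done: &{more: ?Int.!Unit.X, ok: +{data: !Int.X, ok: &{err: X, ack: X}, stop: +{ok: end, retry: end, more: X}}, stop: ?Bool.+{data: end, ack: X, ok: end}}}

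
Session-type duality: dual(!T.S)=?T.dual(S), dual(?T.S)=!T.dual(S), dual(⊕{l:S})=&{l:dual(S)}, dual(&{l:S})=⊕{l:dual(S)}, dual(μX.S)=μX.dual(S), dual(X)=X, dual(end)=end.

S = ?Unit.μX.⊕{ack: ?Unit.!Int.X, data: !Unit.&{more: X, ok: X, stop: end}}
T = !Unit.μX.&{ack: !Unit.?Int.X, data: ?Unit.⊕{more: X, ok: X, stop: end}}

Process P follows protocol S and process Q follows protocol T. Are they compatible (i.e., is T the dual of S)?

YES

?Unit ‖ !Unit  ✓
  μX ‖ μX  ✓ (binder kept)
    ⊕{ack,data} ‖ &{ack,data}  ✓ same labels
      [ack]
        ?Unit ‖ !Unit  ✓
          !Int ‖ ?Int  ✓
            X ‖ X  ✓
      [data]
        !Unit ‖ ?Unit  ✓
          &{more,ok,stop} ‖ ⊕{more,ok,stop}  ✓ same labels
            [more]
              X ‖ X  ✓
            [ok]
              X ‖ X  ✓
            [stop]
              end ‖ end  ✓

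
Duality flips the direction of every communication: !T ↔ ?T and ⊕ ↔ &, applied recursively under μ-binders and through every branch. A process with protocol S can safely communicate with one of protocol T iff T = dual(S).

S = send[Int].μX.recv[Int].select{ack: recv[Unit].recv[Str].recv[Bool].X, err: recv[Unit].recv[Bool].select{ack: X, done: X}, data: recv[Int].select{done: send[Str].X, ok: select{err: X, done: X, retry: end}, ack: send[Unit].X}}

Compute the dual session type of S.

send[Int] → recv[Int]
  μX → μX  (rec unchanged)
    recv[Int] → send[Int]
      select{ack,err,data} → offer{ack,err,data}  (⊕→&)
        case ack:
          recv[Unit] → send[Unit]
            recv[Str] → send[Str]
              recv[Bool] → send[Bool]
                dual(X) = X
        case err:
          recv[Unit] → send[Unit]
            recv[Bool] → send[Bool]
              select{ack,done} → offer{ack,done}  (⊕→&)
                case ack:
                  dual(X) = X
                case done:
                  dual(X) = X
        case data:
          recv[Int] → send[Int]
            select{done,ok,ack} → offer{done,ok,ack}  (⊕→&)
              case done:
                send[Str] → recv[Str]
                  dual(X) = X
              case ok:
                select{err,done,retry} → offer{err,done,retry}  (⊕→&)
                  case err:
                    dual(X) = X
                  case done:
                    dual(X) = X
                  case retry:
                    dual(end) = end
              case ack:
                send[Unit] → recv[Unit]
                  dual(X) = X

recv[Int].μX.send[Int].offer{ack: send[Unit].send[Str].send[Bool].X, err: send[Unit].send[Bool].offer{ack: X, done: X}, data: send[Int].offer{done: recv[Str].X, ok: offer{err: X, done: X, retry: end}, ack: recv[Unit].X}}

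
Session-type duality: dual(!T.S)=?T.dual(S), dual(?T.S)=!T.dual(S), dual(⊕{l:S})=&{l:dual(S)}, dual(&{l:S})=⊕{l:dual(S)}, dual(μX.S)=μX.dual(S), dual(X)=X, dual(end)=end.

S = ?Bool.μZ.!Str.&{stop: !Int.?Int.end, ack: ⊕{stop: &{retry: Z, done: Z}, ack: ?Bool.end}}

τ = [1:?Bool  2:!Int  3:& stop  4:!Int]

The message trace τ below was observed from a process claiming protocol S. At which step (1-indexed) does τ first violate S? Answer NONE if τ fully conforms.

step 1: ?Bool  ok  state: μZ.…
step 2: got !Int, protocol expects !Str  ✗

2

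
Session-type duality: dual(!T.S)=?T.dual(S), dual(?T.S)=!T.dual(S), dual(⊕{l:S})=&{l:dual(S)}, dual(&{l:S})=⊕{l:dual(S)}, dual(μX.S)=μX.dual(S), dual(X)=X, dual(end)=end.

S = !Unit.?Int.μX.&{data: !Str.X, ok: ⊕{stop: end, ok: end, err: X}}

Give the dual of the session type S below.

?Unit.!Int.μX.⊕{data: ?Str.X, ok: &{stop: end, ok: end, err: X}}

!Unit = ?Unit
  ?Int = !Int
    μX = μX  (rec unchanged)
      &{data,ok} = ⊕{data,ok}  (&→⊕)
        • data:
          !Str = ?Str
            X ↦ X
        • ok:
          ⊕{stop,ok,err} = &{stop,ok,err}  (internal→external)
            • stop:
              end ↦ end
            • ok:
              end ↦ end
            • err:
              X ↦ X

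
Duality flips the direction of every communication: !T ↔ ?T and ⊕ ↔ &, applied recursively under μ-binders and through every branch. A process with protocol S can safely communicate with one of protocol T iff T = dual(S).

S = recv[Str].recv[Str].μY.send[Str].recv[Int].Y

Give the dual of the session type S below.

recv[Str] ↦ send[Str]
  recv[Str] ↦ send[Str]
    μY ↦ μY  (μ self-dual)
      send[Str] ↦ recv[Str]
        recv[Int] ↦ send[Int]
          dual(Y) = Y

send[Str].send[Str].μY.recv[Str].send[Int].Y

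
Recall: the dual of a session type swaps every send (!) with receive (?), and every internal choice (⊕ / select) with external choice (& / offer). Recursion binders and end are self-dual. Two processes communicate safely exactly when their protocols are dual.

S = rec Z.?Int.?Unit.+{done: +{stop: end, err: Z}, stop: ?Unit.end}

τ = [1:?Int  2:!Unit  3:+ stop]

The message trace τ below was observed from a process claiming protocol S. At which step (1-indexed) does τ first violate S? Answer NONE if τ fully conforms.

2

@1 ?Int  ✓  now at ?Unit.+{done: +{stop: end, err: rec Z.…}, stop: ?Unit.end}
@2 got !Unit, protocol expects ?Unit  ✗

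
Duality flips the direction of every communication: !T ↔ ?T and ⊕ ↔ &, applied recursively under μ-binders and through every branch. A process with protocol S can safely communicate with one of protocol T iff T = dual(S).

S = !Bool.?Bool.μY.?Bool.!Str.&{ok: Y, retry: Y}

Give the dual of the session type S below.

!Bool = ?Bool
  ?Bool = !Bool
    μY = μY  (rec unchanged)
      ?Bool = !Bool
        !Str = ?Str
          &{ok,retry} = ⊕{ok,retry}  (external→internal)
            [ok]
              Y ↦ Y
            [retry]
              Y ↦ Y

?Bool.!Bool.μY.!Bool.?Str.⊕{ok: Y, retry: Y}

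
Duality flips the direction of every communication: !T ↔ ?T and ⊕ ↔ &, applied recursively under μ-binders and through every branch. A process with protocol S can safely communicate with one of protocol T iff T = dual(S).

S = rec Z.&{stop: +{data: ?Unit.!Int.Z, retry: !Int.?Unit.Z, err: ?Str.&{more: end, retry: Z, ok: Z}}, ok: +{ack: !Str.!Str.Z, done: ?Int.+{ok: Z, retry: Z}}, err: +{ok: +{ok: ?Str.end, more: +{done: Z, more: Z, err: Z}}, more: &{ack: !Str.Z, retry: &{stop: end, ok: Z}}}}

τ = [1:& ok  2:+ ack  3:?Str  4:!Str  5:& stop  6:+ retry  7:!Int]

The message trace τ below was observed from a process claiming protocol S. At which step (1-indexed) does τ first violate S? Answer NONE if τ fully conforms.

3

step 1: & ok  ok  cont: +{ack: !Str.!Str.rec Z.…, done: ?Int.+{ok: rec Z.…, retry: rec Z.…}}
step 2: + ack  ok  cont: !Str.!Str.rec Z.…
step 3: got ?Str, protocol expects !Str  ✗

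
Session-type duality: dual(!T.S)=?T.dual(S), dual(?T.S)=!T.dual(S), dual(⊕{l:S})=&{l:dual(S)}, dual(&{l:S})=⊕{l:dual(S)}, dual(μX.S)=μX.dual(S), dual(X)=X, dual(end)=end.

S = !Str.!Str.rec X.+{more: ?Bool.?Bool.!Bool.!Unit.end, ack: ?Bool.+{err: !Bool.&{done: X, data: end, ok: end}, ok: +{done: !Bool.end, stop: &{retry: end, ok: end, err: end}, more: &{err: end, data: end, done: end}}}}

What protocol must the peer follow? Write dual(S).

?Str.?Str.rec X.&{more: !Bool.!Bool.?Bool.?Unit.end, ack: !Bool.&{err: ?Bool.+{done: X, data: end, ok: end}, ok: &{done: ?Bool.end, stop: +{retry: end, ok: end, err: end}, more: +{err: end, data: end, done: end}}}}

!Str → ?Str
  !Str → ?Str
    rec X → rec X  (binder kept)
      +{more,ack} → &{more,ack}  (internal→external)
        [more]
          ?Bool → !Bool
            ?Bool → !Bool
              !Bool → ?Bool
                !Unit → ?Unit
                  end self-dual
        [ack]
          ?Bool → !Bool
            +{err,ok} → &{err,ok}  (internal→external)
              [err]
                !Bool → ?Bool
                  &{done,data,ok} → +{done,data,ok}  (&→⊕)
                    [done]
                      X self-dual
                    [data]
                      end self-dual
                    [ok]
                      end self-dual
              [ok]
                +{done,stop,more} → &{done,stop,more}  (internal→external)
                  [done]
                    !Bool → ?Bool
                      end self-dual
                  [stop]
                    &{retry,ok,err} → +{retry,ok,err}  (&→⊕)
                      [retry]
                        end self-dual
                      [ok]
                        end self-dual
                      [err]
                        end self-dual
                  [more]
                    &{err,data,done} → +{err,data,done}  (&→⊕)
                      [err]
                        end self-dual
                      [data]
                        end self-dual
                      [done]
                        end self-dual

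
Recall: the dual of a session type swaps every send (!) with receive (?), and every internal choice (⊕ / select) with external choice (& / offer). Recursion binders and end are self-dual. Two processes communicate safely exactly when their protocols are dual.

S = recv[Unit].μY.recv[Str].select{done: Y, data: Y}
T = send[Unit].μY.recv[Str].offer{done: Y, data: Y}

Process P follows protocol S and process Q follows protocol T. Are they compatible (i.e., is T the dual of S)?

recv[Unit] vs send[Unit]  ok
  μY vs μY  ok (rec unchanged)
    recv[Str] vs recv[Str]  ✗ same direction on both sides — not dual

NO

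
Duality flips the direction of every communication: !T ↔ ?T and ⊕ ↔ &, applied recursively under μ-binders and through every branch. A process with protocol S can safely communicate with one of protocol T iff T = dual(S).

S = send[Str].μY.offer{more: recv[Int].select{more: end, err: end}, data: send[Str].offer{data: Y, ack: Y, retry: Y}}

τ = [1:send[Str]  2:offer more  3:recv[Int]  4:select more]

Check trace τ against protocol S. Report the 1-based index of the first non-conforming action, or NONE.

[1] send[Str]  ok  residual = μY.…
[2] offer more  ok  residual = recv[Int].select{more: end, err: end}
[3] recv[Int]  ok  residual = select{more: end, err: end}
[4] select more  ok  residual = end
τ conforms to S (length 4)

NONE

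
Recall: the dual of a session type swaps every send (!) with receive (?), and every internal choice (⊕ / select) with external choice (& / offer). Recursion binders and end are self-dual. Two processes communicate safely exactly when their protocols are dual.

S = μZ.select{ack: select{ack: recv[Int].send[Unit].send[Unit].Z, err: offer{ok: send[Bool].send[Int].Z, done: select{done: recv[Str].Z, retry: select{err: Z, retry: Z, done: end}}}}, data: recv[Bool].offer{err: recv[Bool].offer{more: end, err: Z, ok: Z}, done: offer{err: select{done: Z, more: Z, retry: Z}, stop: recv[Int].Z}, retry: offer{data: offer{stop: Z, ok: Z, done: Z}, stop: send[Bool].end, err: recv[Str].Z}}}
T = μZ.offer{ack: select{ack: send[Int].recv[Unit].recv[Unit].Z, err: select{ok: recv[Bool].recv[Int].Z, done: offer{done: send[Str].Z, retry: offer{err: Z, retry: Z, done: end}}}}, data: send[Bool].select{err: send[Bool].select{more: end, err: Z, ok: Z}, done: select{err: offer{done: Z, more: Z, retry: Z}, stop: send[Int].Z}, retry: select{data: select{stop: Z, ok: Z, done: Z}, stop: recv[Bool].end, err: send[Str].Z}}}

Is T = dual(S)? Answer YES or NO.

NO

μZ vs μZ  ✓ (μ self-dual)
  select{ack,data} vs offer{ack,data}  ✓ labels match
    • ack:
      select{ack,err} vs select{ack,err}  ✗ choice polarity not flipped — not dual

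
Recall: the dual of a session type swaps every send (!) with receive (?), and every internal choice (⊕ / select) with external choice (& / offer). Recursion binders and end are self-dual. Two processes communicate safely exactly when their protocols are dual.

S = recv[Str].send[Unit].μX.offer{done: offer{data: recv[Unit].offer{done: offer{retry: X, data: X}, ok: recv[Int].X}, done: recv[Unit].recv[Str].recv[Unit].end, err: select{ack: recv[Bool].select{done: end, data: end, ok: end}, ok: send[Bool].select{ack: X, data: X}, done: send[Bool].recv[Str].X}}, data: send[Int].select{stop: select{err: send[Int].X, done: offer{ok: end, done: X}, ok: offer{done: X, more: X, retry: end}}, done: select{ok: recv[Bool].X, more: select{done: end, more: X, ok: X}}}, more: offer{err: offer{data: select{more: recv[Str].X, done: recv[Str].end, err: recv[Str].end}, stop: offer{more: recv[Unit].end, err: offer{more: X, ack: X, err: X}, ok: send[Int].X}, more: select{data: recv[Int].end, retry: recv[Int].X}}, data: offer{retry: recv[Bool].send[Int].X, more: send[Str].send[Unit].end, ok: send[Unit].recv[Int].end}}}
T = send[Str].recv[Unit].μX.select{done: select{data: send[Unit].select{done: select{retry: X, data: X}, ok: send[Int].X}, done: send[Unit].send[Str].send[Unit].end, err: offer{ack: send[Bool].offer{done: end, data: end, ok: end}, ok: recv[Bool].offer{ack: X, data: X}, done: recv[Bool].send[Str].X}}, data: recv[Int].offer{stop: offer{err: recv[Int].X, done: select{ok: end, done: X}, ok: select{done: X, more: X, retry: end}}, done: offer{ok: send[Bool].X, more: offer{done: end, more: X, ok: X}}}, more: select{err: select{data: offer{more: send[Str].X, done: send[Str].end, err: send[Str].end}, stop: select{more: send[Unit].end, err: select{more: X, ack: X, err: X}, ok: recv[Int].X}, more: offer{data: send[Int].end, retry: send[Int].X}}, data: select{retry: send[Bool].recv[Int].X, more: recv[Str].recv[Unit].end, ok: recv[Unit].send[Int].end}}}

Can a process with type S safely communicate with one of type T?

YES

recv[Str] | send[Str]  ✓
  send[Unit] | recv[Unit]  ✓
    μX | μX  ✓ (rec unchanged)
      offer{done,data,more} | select{done,data,more}  ✓ same labels
        [done]
          offer{data,done,err} | select{data,done,err}  ✓ same labels
            [data]
              recv[Unit] | send[Unit]  ✓
                offer{done,ok} | select{done,ok}  ✓ same labels
                  [done]
                    offer{retry,data} | select{retry,data}  ✓ same labels
                      [retry]
                        X | X  ✓
                      [data]
                        X | X  ✓
                  [ok]
                    recv[Int] | send[Int]  ✓
                      X | X  ✓
            [done]
              recv[Unit] | send[Unit]  ✓
                recv[Str] | send[Str]  ✓
                  recv[Unit] | send[Unit]  ✓
                    end | end  ✓
            [err]
              select{ack,ok,done} | offer{ack,ok,done}  ✓ same labels
                [ack]
                  recv[Bool] | send[Bool]  ✓
                    select{done,data,ok} | offer{done,data,ok}  ✓ same labels
                      [done]
                        end | end  ✓
                      [data]
                        end | end  ✓
                      [ok]
                        end | end  ✓
                [ok]
                  send[Bool] | recv[Bool]  ✓
                    select{ack,data} | offer{ack,data}  ✓ same labels
                      [ack]
                        X | X  ✓
                      [data]
                        X | X  ✓
                [done]
                  send[Bool] | recv[Bool]  ✓
                    recv[Str] | send[Str]  ✓
                      X | X  ✓
        [data]
          send[Int] | recv[Int]  ✓
            select{stop,done} | offer{stop,done}  ✓ same labels
              [stop]
                select{err,done,ok} | offer{err,done,ok}  ✓ same labels
                  [err]
                    send[Int] | recv[Int]  ✓
                      X | X  ✓
                  [done]
                    offer{ok,done} | select{ok,done}  ✓ same labels
                      [ok]
                        end | end  ✓
                      [done]
                        X | X  ✓
                  [ok]
                    offer{done,more,retry} | select{done,more,retry}  ✓ same labels
                      [done]
                        X | X  ✓
                      [more]
                        X | X  ✓
                      [retry]
                        end | end  ✓
              [done]
                select{ok,more} | offer{ok,more}  ✓ same labels
                  [ok]
                    recv[Bool] | send[Bool]  ✓
                      X | X  ✓
                  [more]
                    select{done,more,ok} | offer{done,more,ok}  ✓ same labels
                      [done]
                        end | end  ✓
                      [more]
                        X | X  ✓
                      [ok]
                        X | X  ✓
        [more]
          offer{err,data} | select{err,data}  ✓ same labels
            [err]
              offer{data,stop,more} | select{data,stop,more}  ✓ same labels
                [data]
                  select{more,done,err} | offer{more,done,err}  ✓ same labels
                    [more]
                      recv[Str] | send[Str]  ✓
                        X | X  ✓
                    [done]
                      recv[Str] | send[Str]  ✓
                        end | end  ✓
                    [err]
                      recv[Str] | send[Str]  ✓
                        end | end  ✓
                [stop]
                  offer{more,err,ok} | select{more,err,ok}  ✓ same labels
                    [more]
                      recv[Unit] | send[Unit]  ✓
                        end | end  ✓
                    [err]
                      offer{more,ack,err} | select{more,ack,err}  ✓ same labels
                        [more]
                          X | X  ✓
                        [ack]
                          X | X  ✓
                        [err]
                          X | X  ✓
                    [ok]
                      send[Int] | recv[Int]  ✓
                        X | X  ✓
                [more]
                  select{data,retry} | offer{data,retry}  ✓ same labels
                    [data]
                      recv[Int] | send[Int]  ✓
                        end | end  ✓
                    [retry]
                      recv[Int] | send[Int]  ✓
                        X | X  ✓
            [data]
              offer{retry,more,ok} | select{retry,more,ok}  ✓ same labels
                [retry]
                  recv[Bool] | send[Bool]  ✓
                    send[Int] | recv[Int]  ✓
                      X | X  ✓
                [more]
                  send[Str] | recv[Str]  ✓
                    send[Unit] | recv[Unit]  ✓
                      end | end  ✓
                [ok]
                  send[Unit] | recv[Unit]  ✓
                    recv[Int] | send[Int]  ✓
                      end | end  ✓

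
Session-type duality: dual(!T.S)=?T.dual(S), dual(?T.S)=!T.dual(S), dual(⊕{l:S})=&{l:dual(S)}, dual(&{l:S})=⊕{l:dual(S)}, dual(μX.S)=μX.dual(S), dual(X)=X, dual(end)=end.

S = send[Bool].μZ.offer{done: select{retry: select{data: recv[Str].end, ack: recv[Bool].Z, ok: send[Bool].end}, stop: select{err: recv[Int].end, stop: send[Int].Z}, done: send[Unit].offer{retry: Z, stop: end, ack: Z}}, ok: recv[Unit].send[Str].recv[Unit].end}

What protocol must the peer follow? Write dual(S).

recv[Bool].μZ.select{done: offer{retry: offer{data: send[Str].end, ack: send[Bool].Z, ok: recv[Bool].end}, stop: offer{err: send[Int].end, stop: recv[Int].Z}, done: recv[Unit].select{retry: Z, stop: end, ack: Z}}, ok: send[Unit].recv[Str].send[Unit].end}

send[Bool] ↦ recv[Bool]
  μZ ↦ μZ  (μ self-dual)
    offer{done,ok} ↦ select{done,ok}  (&→⊕)
      [done]
        select{retry,stop,done} ↦ offer{retry,stop,done}  (⊕→&)
          [retry]
            select{data,ack,ok} ↦ offer{data,ack,ok}  (⊕→&)
              [data]
                recv[Str] ↦ send[Str]
                  end self-dual
              [ack]
                recv[Bool] ↦ send[Bool]
                  Z self-dual
              [ok]
                send[Bool] ↦ recv[Bool]
                  end self-dual
          [stop]
            select{err,stop} ↦ offer{err,stop}  (⊕→&)
              [err]
                recv[Int] ↦ send[Int]
                  end self-dual
              [stop]
                send[Int] ↦ recv[Int]
                  Z self-dual
          [done]
            send[Unit] ↦ recv[Unit]
              offer{retry,stop,ack} ↦ select{retry,stop,ack}  (&→⊕)
                [retry]
                  Z self-dual
                [stop]
                  end self-dual
                [ack]
                  Z self-dual
      [ok]
        recv[Unit] ↦ send[Unit]
          send[Str] ↦ recv[Str]
            recv[Unit] ↦ send[Unit]
              end self-dual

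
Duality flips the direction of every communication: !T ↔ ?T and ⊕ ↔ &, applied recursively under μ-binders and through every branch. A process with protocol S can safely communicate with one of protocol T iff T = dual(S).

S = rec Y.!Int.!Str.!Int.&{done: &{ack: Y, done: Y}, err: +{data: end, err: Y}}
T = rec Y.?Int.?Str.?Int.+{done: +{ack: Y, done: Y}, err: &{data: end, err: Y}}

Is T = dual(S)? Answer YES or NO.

rec Y ‖ rec Y  match (μ self-dual)
  !Int ‖ ?Int  match
    !Str ‖ ?Str  match
      !Int ‖ ?Int  match
        &{done,err} ‖ +{done,err}  match same labels
          • done:
            &{ack,done} ‖ +{ack,done}  match same labels
              • ack:
                Y ‖ Y  match
              • done:
                Y ‖ Y  match
          • err:
            +{data,err} ‖ &{data,err}  match same labels
              • data:
                end ‖ end  match
              • err:
                Y ‖ Y  match

YES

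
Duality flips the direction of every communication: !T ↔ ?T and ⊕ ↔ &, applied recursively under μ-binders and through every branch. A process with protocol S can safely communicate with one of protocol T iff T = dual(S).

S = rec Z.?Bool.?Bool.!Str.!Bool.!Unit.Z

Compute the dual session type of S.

rec Z.!Bool.!Bool.?Str.?Bool.?Unit.Z

rec Z → rec Z  (rec unchanged)
  ?Bool → !Bool
    ?Bool → !Bool
      !Str → ?Str
        !Bool → ?Bool
          !Unit → ?Unit
            dual(Z) = Z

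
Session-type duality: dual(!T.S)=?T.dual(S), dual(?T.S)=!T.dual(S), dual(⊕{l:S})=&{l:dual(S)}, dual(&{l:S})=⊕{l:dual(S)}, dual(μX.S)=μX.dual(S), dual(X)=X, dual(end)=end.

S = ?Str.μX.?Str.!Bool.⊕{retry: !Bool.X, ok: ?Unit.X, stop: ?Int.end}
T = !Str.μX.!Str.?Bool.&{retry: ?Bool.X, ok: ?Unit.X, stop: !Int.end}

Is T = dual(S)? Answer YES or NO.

?Str vs !Str  ✓
  μX vs μX  ✓ (μ self-dual)
    ?Str vs !Str  ✓
      !Bool vs ?Bool  ✓
        ⊕{retry,ok,stop} vs &{retry,ok,stop}  ✓ label sets agree
          • retry:
            !Bool vs ?Bool  ✓
              X vs X  ✓
          • ok:
            ?Unit vs ?Unit  ✗ same direction on both sides — not dual

NO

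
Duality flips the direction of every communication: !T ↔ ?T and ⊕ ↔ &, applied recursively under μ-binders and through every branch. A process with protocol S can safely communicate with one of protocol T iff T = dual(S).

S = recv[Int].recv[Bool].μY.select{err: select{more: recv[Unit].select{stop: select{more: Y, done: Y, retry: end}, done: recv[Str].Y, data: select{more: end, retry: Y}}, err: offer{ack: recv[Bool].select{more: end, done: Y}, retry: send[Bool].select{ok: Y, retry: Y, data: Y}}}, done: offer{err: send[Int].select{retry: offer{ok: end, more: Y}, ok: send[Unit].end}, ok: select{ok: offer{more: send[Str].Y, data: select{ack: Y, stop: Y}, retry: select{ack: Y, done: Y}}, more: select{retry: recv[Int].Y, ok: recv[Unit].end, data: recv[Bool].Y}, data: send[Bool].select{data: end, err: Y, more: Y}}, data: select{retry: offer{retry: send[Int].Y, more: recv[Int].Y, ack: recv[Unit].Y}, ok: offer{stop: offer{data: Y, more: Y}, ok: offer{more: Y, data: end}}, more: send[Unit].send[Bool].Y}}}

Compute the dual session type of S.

send[Int].send[Bool].μY.offer{err: offer{more: send[Unit].offer{stop: offer{more: Y, done: Y, retry: end}, done: send[Str].Y, data: offer{more: end, retry: Y}}, err: select{ack: send[Bool].offer{more: end, done: Y}, retry: recv[Bool].offer{ok: Y, retry: Y, data: Y}}}, done: select{err: recv[Int].offer{retry: select{ok: end, more: Y}, ok: recv[Unit].end}, ok: offer{ok: select{more: recv[Str].Y, data: offer{ack: Y, stop: Y}, retry: offer{ack: Y, done: Y}}, more: offer{retry: send[Int].Y, ok: send[Unit].end, data: send[Bool].Y}, data: recv[Bool].offer{data: end, err: Y, more: Y}}, data: offer{retry: select{retry: recv[Int].Y, more: send[Int].Y, ack: send[Unit].Y}, ok: select{stop: select{data: Y, more: Y}, ok: select{more: Y, data: end}}, more: recv[Unit].recv[Bool].Y}}}

recv[Int] ↦ send[Int]
  recv[Bool] ↦ send[Bool]
    μY ↦ μY  (binder kept)
      select{err,done} ↦ offer{err,done}  (internal→external)
        case err:
          select{more,err} ↦ offer{more,err}  (internal→external)
            case more:
              recv[Unit] ↦ send[Unit]
                select{stop,done,data} ↦ offer{stop,done,data}  (internal→external)
                  case stop:
                    select{more,done,retry} ↦ offer{more,done,retry}  (internal→external)
                      case more:
                        dual(Y) = Y
                      case done:
                        dual(Y) = Y
                      case retry:
                        dual(end) = end
                  case done:
                    recv[Str] ↦ send[Str]
                      dual(Y) = Y
                  case data:
                    select{more,retry} ↦ offer{more,retry}  (internal→external)
                      case more:
                        dual(end) = end
                      case retry:
                        dual(Y) = Y
            case err:
              offer{ack,retry} ↦ select{ack,retry}  (external→internal)
                case ack:
                  recv[Bool] ↦ send[Bool]
                    select{more,done} ↦ offer{more,done}  (internal→external)
                      case more:
                        dual(end) = end
                      case done:
                        dual(Y) = Y
                case retry:
                  send[Bool] ↦ recv[Bool]
                    select{ok,retry,data} ↦ offer{ok,retry,data}  (internal→external)
                      case ok:
                        dual(Y) = Y
                      case retry:
                        dual(Y) = Y
                      case data:
                        dual(Y) = Y
        case done:
          offer{err,ok,data} ↦ select{err,ok,data}  (external→internal)
            case err:
              send[Int] ↦ recv[Int]
                select{retry,ok} ↦ offer{retry,ok}  (internal→external)
                  case retry:
                    offer{ok,more} ↦ select{ok,more}  (external→internal)
                      case ok:
                        dual(end) = end
                      case more:
                        dual(Y) = Y
                  case ok:
                    send[Unit] ↦ recv[Unit]
                      dual(end) = end
            case ok:
              select{ok,more,data} ↦ offer{ok,more,data}  (internal→external)
                case ok:
                  offer{more,data,retry} ↦ select{more,data,retry}  (external→internal)
                    case more:
                      send[Str] ↦ recv[Str]
                        dual(Y) = Y
                    case data:
                      select{ack,stop} ↦ offer{ack,stop}  (internal→external)
                        case ack:
                          dual(Y) = Y
                        case stop:
                          dual(Y) = Y
                    case retry:
                      select{ack,done} ↦ offer{ack,done}  (internal→external)
                        case ack:
                          dual(Y) = Y
                        case done:
                          dual(Y) = Y
                case more:
                  select{retry,ok,data} ↦ offer{retry,ok,data}  (internal→external)
                    case retry:
                      recv[Int] ↦ send[Int]
                        dual(Y) = Y
                    case ok:
                      recv[Unit] ↦ send[Unit]
                        dual(end) = end
                    case data:
                      recv[Bool] ↦ send[Bool]
                        dual(Y) = Y
                case data:
                  send[Bool] ↦ recv[Bool]
                    select{data,err,more} ↦ offer{data,err,more}  (internal→external)
                      case data:
                        dual(end) = end
                      case err:
                        dual(Y) = Y
                      case more:
                        dual(Y) = Y
            case data:
              select{retry,ok,more} ↦ offer{retry,ok,more}  (internal→external)
                case retry:
                  offer{retry,more,ack} ↦ select{retry,more,ack}  (external→internal)
                    case retry:
                      send[Int] ↦ recv[Int]
                        dual(Y) = Y
                    case more:
                      recv[Int] ↦ send[Int]
                        dual(Y) = Y
                    case ack:
                      recv[Unit] ↦ send[Unit]
                        dual(Y) = Y
                case ok:
                  offer{stop,ok} ↦ select{stop,ok}  (external→internal)
                    case stop:
                      offer{data,more} ↦ select{data,more}  (external→internal)
                        case data:
                          dual(Y) = Y
                        case more:
                          dual(Y) = Y
                    case ok:
                      offer{more,data} ↦ select{more,data}  (external→internal)
                        case more:
                          dual(Y) = Y
                        case data:
                          dual(end) = end
                case more:
                  send[Unit] ↦ recv[Unit]
                    send[Bool] ↦ recv[Bool]
                      dual(Y) = Y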